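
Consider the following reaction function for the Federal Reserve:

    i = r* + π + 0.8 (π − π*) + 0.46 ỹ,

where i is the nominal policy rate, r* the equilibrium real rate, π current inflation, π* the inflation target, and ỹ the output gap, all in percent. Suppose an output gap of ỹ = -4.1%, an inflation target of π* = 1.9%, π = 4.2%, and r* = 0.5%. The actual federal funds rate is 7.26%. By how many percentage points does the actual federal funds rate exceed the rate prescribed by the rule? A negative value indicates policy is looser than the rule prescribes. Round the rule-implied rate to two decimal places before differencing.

2.61 pp

i = 0.5 + 4.2 + 0.8 × (4.2 − 1.9) + 0.46 × (-4.1)
   = 0.5 + 4.2 + 1.84 − 1.886 = 4.65
Deviation = 7.26 − 4.65 = 2.61 pp.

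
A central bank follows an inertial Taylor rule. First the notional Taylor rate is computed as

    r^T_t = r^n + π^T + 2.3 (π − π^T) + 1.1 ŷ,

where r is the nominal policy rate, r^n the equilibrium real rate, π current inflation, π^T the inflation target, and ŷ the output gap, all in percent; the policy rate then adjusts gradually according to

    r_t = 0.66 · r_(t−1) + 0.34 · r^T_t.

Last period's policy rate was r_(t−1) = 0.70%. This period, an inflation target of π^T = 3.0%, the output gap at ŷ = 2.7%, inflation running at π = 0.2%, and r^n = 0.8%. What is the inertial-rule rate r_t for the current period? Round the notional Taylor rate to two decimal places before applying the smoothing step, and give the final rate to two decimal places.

r^T_t = 0.8 + 3.0 + 2.3 × (0.2 − 3.0) + 1.1 × 2.7
   = 0.8 + 3 − 6.44 + 2.97 = 0.33
r_t = 0.66 × 0.70 + 0.34 × 0.33 = 0.462 + 0.1122 = 0.57

0.57%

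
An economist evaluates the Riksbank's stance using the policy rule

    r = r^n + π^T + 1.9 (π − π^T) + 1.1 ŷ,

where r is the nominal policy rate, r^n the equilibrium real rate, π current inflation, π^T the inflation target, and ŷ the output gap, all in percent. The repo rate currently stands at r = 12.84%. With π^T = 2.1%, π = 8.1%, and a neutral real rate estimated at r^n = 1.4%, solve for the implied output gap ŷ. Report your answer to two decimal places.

1.1 ŷ = 12.84 − 1.4 − 2.1 − 1.9 × (8.1 − 2.1) = -2.06
ŷ = -2.06 / 1.1 = -1.87

-1.87%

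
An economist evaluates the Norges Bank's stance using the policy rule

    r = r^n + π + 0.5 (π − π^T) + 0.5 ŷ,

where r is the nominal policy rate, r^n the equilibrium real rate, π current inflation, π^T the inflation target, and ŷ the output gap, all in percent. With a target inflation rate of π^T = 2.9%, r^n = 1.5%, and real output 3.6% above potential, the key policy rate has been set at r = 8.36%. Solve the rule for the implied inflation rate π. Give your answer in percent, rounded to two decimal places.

4.34%

Output 3.6% above potential → ŷ = 3.6.
Collecting π: r = r^n + (1 + 0.5) π − 0.5 π^T + 0.5 ŷ
1.5 π = 8.36 − 1.5 + 0.5 × 2.9 − 0.5 × 3.6 = 6.51
π = 6.51 / 1.5 = 4.34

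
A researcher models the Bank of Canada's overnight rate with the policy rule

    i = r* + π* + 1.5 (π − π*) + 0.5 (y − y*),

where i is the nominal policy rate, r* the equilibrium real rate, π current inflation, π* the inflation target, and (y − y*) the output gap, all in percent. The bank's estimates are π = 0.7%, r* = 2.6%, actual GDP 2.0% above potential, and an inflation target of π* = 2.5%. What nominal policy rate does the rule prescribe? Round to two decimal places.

Output 2.0% above potential → (y − y*) = 2.0.
i = 2.6 + 2.5 + 1.5 × (0.7 − 2.5) + 0.5 × 2.0
   = 2.6 + 2.5 − 2.7 + 1 = 3.40

3.40%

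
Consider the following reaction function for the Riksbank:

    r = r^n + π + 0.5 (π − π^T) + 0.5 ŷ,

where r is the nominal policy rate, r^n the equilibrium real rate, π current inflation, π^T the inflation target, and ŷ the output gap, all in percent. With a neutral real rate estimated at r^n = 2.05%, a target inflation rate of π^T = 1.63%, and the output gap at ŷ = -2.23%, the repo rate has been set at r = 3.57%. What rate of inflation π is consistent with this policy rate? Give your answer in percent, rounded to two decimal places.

Collecting π: r = r^n + (1 + 0.5) π − 0.5 π^T + 0.5 ŷ
1.5 π = 3.57 − 2.05 + 0.5 × 1.63 − 0.5 × (-2.23) = 3.45
π = 3.45 / 1.5 = 2.30

2.30%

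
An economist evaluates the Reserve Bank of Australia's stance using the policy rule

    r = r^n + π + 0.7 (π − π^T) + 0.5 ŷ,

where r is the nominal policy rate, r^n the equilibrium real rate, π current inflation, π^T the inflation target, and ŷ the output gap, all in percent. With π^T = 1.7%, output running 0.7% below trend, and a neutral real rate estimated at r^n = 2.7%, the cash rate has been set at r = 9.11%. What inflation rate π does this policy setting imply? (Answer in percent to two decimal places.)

Output 0.7% below potential → ŷ = -0.7.
Collecting π: r = r^n + (1 + 0.7) π − 0.7 π^T + 0.5 ŷ
1.7 π = 9.11 − 2.7 + 0.7 × 1.7 − 0.5 × (-0.7) = 7.95
π = 7.95 / 1.7 = 4.68

4.68%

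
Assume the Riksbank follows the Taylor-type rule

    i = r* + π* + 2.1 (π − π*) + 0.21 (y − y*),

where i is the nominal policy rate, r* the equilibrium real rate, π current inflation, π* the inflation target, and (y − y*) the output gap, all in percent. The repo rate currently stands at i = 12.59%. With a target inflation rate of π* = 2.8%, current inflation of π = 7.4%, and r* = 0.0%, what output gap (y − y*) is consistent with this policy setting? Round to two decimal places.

0.62%

0.21 (y − y*) = 12.59 − 0.0 − 2.8 − 2.1 × (7.4 − 2.8) = 0.13
(y − y*) = 0.13 / 0.21 = 0.62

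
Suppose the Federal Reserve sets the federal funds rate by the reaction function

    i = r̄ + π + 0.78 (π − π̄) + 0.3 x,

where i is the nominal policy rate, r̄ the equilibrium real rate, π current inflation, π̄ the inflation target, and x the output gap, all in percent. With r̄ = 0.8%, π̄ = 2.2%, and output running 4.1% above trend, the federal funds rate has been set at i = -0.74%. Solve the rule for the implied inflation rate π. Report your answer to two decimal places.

-0.59%

Output 4.1% above potential → x = 4.1.
Collecting π: i = r̄ + (1 + 0.78) π − 0.78 π̄ + 0.3 x
1.78 π = -0.74 − 0.8 + 0.78 × 2.2 − 0.3 × 4.1 = -1.054
π = -1.054 / 1.78 = -0.59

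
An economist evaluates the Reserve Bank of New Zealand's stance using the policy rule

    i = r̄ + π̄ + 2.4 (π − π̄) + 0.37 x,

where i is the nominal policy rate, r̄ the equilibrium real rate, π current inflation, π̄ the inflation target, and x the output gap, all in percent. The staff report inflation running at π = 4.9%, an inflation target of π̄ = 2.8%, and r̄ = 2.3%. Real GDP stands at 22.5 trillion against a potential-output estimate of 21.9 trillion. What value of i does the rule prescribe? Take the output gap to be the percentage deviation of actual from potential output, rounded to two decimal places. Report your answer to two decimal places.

11.15%

Output gap = 100 × (22.5 − 21.9) / 21.9 = 2.74%.
i = 2.30 + 2.80 + 2.4 × (4.90 − 2.80) + 0.37 × 2.74
   = 2.30 + 2.8 + 5.04 + 1.0138 = 11.15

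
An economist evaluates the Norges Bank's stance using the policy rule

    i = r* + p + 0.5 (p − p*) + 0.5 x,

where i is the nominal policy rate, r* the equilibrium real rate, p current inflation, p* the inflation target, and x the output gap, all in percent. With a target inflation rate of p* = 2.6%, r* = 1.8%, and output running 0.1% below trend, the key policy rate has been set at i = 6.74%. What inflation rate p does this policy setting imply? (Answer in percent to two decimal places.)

Output 0.1% below potential → x = -0.1.
Collecting p: i = r* + (1 + 0.5) p − 0.5 p* + 0.5 x
1.5 p = 6.74 − 1.8 + 0.5 × 2.6 − 0.5 × (-0.1) = 6.29
p = 6.29 / 1.5 = 4.19

4.19%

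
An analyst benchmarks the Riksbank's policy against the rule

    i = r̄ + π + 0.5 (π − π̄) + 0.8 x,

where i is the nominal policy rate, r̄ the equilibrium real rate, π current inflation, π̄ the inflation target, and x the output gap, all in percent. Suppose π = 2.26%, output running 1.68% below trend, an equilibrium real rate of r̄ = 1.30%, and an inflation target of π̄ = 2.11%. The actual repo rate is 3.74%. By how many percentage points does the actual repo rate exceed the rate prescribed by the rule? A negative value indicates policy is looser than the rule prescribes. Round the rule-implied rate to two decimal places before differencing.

Output 1.68% below potential → x = -1.68.
i = 1.30 + 2.26 + 0.5 × (2.26 − 2.11) + 0.8 × (-1.68)
   = 1.30 + 2.26 + 0.075 − 1.344 = 2.29
Deviation = 3.74 − 2.29 = 1.45 pp.

1.45 pp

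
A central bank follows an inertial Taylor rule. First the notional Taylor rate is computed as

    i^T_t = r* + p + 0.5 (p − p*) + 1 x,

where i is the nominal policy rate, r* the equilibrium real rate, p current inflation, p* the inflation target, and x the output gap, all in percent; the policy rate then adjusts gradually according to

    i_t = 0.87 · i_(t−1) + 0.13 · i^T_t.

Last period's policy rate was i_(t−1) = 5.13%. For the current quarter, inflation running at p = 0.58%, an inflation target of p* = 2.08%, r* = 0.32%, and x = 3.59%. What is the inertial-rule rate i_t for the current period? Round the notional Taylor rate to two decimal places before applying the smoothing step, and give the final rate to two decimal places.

i^T_t = 0.32 + 0.58 + 0.5 × (0.58 − 2.08) + 1 × 3.59
   = 0.32 + 0.58 − 0.75 + 3.59 = 3.74
i_t = 0.87 × 5.13 + 0.13 × 3.74 = 4.4631 + 0.4862 = 4.95

4.95%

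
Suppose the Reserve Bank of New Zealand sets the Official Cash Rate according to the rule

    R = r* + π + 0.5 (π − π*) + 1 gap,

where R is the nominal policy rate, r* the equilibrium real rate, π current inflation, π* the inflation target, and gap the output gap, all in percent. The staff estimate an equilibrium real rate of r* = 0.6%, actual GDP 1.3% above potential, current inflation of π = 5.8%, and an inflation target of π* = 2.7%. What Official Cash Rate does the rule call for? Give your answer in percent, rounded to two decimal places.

9.25%

Output 1.3% above potential → gap = 1.3.
R = 0.6 + 5.8 + 0.5 × (5.8 − 2.7) + 1 × 1.3
   = 0.6 + 5.8 + 1.55 + 1.3 = 9.25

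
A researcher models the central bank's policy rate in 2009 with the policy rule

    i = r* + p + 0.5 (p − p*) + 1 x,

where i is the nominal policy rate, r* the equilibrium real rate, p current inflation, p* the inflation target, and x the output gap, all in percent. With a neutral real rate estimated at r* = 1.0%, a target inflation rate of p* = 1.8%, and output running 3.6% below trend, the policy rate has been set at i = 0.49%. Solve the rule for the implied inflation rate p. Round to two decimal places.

Output 3.6% below potential → x = -3.6.
Collecting p: i = r* + (1 + 0.5) p − 0.5 p* + 1 x
1.5 p = 0.49 − 1.0 + 0.5 × 1.8 − 1 × (-3.6) = 3.99
p = 3.99 / 1.5 = 2.66

2.66%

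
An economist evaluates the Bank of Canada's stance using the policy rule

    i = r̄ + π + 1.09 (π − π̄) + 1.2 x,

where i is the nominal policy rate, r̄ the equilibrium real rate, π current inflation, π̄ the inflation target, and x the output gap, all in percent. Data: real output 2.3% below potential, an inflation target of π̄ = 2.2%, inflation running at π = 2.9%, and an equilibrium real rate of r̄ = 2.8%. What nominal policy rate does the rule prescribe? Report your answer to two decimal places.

Output 2.3% below potential → x = -2.3.
i = 2.8 + 2.9 + 1.09 × (2.9 − 2.2) + 1.2 × (-2.3)
   = 2.8 + 2.9 + 0.763 − 2.76 = 3.70

3.70%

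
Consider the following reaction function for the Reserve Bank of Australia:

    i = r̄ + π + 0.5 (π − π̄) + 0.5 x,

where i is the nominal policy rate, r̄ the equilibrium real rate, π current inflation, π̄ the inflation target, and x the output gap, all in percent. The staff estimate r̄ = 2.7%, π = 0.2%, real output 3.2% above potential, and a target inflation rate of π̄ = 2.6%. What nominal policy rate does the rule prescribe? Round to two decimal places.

Output 3.2% above potential → x = 3.2.
i = 2.7 + 0.2 + 0.5 × (0.2 − 2.6) + 0.5 × 3.2
   = 2.7 + 0.2 − 1.2 + 1.6 = 3.30

3.30%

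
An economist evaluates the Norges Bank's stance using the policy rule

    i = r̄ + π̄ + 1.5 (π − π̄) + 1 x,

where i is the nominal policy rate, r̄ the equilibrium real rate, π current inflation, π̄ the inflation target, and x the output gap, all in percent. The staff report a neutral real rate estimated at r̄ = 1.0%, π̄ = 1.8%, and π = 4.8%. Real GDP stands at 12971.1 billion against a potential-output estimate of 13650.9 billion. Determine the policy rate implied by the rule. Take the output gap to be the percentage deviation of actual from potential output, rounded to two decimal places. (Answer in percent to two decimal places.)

2.32%

Output gap = 100 × (12971.1 − 13650.9) / 13650.9 = -4.98%.
i = 1.00 + 1.80 + 1.5 × (4.80 − 1.80) + 1 × (-4.98)
   = 1.00 + 1.8 + 4.5 − 4.98 = 2.32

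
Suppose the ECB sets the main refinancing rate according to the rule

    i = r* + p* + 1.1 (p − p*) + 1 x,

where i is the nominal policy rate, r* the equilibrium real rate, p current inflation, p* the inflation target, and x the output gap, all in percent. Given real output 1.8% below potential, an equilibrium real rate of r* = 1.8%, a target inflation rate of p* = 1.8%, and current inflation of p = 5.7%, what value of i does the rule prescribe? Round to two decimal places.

6.09%

Output 1.8% below potential → x = -1.8.
i = 1.8 + 1.8 + 1.1 × (5.7 − 1.8) + 1 × (-1.8)
   = 1.8 + 1.8 + 4.29 − 1.8 = 6.09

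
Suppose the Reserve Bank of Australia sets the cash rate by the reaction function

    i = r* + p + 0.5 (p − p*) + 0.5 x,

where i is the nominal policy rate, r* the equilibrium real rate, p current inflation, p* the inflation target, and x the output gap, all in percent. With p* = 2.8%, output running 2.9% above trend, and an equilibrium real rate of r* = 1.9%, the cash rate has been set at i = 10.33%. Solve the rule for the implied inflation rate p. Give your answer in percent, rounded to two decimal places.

Output 2.9% above potential → x = 2.9.
Collecting p: i = r* + (1 + 0.5) p − 0.5 p* + 0.5 x
1.5 p = 10.33 − 1.9 + 0.5 × 2.8 − 0.5 × 2.9 = 8.38
p = 8.38 / 1.5 = 5.59

5.59%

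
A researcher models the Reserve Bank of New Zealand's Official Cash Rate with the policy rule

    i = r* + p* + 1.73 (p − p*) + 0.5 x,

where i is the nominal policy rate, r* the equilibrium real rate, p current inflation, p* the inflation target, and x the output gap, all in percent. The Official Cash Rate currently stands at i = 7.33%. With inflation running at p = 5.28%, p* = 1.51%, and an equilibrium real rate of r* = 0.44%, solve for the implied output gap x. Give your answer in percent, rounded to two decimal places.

0.5 x = 7.33 − 0.44 − 1.51 − 1.73 × (5.28 − 1.51) = -1.1421
x = -1.1421 / 0.5 = -2.28

-2.28%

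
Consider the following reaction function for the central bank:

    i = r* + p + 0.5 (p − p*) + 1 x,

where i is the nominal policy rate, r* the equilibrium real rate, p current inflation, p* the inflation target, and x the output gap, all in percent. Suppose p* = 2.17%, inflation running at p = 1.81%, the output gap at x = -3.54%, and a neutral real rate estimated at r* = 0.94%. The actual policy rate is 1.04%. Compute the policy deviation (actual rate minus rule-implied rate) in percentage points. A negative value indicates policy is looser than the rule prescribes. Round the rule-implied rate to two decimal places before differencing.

2.01 pp

i = 0.94 + 1.81 + 0.5 × (1.81 − 2.17) + 1 × (-3.54)
   = 0.94 + 1.81 − 0.18 − 3.54 = -0.97
Deviation = 1.04 − (-0.97) = 2.01 pp.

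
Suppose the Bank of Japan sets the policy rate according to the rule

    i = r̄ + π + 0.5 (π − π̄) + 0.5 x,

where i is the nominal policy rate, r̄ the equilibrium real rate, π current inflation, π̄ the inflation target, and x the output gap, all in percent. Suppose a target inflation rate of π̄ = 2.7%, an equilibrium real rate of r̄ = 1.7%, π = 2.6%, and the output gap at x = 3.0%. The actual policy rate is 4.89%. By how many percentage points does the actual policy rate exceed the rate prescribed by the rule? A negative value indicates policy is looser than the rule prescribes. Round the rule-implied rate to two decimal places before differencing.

-0.86 pp

i = 1.7 + 2.6 + 0.5 × (2.6 − 2.7) + 0.5 × 3.0
   = 1.7 + 2.6 − 0.05 + 1.5 = 5.75
Deviation = 4.89 − 5.75 = -0.86 pp.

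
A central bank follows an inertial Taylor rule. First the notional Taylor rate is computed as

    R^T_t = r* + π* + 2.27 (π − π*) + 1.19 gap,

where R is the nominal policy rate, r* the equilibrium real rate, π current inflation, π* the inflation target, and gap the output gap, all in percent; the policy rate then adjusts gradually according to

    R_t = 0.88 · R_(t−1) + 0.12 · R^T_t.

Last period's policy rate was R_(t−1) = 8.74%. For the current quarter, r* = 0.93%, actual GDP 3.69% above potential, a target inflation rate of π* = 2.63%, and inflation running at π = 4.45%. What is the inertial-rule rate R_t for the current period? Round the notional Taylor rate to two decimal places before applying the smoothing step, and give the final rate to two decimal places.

Output 3.69% above potential → gap = 3.69.
R^T_t = 0.93 + 2.63 + 2.27 × (4.45 − 2.63) + 1.19 × 3.69
   = 0.93 + 2.63 + 4.1314 + 4.3911 = 12.08
R_t = 0.88 × 8.74 + 0.12 × 12.08 = 7.6912 + 1.4496 = 9.14

9.14%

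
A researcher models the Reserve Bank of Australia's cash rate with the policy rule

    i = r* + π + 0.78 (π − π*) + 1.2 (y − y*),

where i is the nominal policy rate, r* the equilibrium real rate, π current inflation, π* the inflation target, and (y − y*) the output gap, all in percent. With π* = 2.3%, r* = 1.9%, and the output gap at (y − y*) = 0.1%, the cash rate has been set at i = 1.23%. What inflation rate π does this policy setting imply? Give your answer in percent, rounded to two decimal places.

Collecting π: i = r* + (1 + 0.78) π − 0.78 π* + 1.2 (y − y*)
1.78 π = 1.23 − 1.9 + 0.78 × 2.3 − 1.2 × 0.1 = 1.004
π = 1.004 / 1.78 = 0.56

0.56%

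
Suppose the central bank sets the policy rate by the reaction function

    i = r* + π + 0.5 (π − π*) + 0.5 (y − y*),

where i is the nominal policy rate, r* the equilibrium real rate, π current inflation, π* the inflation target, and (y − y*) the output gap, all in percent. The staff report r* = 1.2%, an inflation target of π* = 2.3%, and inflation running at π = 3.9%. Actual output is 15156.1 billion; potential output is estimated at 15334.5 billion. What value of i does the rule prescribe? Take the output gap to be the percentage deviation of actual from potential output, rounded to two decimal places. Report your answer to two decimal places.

5.32%

Output gap = 100 × (15156.1 − 15334.5) / 15334.5 = -1.16%.
i = 1.20 + 3.90 + 0.5 × (3.90 − 2.30) + 0.5 × (-1.16)
   = 1.20 + 3.9 + 0.8 − 0.58 = 5.32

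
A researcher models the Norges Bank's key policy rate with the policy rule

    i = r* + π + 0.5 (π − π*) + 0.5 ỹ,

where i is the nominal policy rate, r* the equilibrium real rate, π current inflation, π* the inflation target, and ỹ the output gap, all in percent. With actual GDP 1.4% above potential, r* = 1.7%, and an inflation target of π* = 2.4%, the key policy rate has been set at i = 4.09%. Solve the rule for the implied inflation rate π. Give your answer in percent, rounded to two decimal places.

Output 1.4% above potential → ỹ = 1.4.
Collecting π: i = r* + (1 + 0.5) π − 0.5 π* + 0.5 ỹ
1.5 π = 4.09 − 1.7 + 0.5 × 2.4 − 0.5 × 1.4 = 2.89
π = 2.89 / 1.5 = 1.93

1.93%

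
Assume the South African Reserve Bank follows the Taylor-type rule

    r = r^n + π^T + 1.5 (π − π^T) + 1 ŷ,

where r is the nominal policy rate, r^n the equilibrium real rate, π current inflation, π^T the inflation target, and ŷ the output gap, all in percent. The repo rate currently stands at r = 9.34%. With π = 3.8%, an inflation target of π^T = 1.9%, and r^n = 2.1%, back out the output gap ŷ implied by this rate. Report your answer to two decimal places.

2.49%

1 ŷ = 9.34 − 2.1 − 1.9 − 1.5 × (3.8 − 1.9) = 2.49
ŷ = 2.49 / 1 = 2.49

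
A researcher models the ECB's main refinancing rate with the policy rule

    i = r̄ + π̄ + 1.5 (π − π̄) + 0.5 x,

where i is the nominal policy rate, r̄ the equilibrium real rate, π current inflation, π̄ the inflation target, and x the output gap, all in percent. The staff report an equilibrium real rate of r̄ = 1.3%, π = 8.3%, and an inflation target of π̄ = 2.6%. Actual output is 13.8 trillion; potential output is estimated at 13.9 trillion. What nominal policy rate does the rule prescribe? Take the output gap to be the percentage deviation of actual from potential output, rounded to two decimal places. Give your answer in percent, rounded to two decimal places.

Output gap = 100 × (13.8 − 13.9) / 13.9 = -0.72%.
i = 1.30 + 2.60 + 1.5 × (8.30 − 2.60) + 0.5 × (-0.72)
   = 1.30 + 2.6 + 8.55 − 0.36 = 12.09

12.09%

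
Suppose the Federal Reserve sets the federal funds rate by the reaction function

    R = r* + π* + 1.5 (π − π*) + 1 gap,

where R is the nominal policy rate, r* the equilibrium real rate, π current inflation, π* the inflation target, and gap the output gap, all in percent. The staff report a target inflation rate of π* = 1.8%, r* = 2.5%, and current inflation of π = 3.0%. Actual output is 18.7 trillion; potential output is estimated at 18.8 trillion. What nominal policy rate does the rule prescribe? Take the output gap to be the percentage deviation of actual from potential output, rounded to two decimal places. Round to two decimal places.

Output gap = 100 × (18.7 − 18.8) / 18.8 = -0.53%.
R = 2.50 + 1.80 + 1.5 × (3.00 − 1.80) + 1 × (-0.53)
   = 2.50 + 1.8 + 1.8 − 0.53 = 5.57

5.57%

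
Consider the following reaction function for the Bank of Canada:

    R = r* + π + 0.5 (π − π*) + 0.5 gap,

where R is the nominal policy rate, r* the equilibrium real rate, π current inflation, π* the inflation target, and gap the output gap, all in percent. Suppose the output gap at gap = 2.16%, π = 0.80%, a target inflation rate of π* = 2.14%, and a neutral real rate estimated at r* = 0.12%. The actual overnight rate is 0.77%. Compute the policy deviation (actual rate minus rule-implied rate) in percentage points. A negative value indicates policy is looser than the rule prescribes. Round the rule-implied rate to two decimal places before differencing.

-0.56 pp

R = 0.12 + 0.80 + 0.5 × (0.80 − 2.14) + 0.5 × 2.16
   = 0.12 + 0.8 − 0.67 + 1.08 = 1.33
Deviation = 0.77 − 1.33 = -0.56 pp.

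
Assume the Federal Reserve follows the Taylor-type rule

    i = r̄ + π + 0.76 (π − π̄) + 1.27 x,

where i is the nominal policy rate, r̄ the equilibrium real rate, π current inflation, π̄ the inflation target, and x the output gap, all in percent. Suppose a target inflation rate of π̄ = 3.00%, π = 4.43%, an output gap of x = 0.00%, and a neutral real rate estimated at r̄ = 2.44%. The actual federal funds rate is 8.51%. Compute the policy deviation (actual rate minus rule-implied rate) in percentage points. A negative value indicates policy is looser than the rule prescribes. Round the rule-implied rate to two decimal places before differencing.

i = 2.44 + 4.43 + 0.76 × (4.43 − 3.00) + 1.27 × 0.00
   = 2.44 + 4.43 + 1.0868 + 0 = 7.96
Deviation = 8.51 − 7.96 = 0.55 pp.

0.55 pp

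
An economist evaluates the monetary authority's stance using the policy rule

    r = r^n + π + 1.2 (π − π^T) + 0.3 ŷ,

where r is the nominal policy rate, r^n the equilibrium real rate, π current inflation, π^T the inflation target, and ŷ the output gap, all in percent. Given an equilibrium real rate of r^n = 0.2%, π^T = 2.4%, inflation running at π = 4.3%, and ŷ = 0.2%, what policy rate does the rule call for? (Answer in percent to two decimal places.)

r = 0.2 + 4.3 + 1.2 × (4.3 − 2.4) + 0.3 × 0.2
   = 0.2 + 4.3 + 2.28 + 0.06 = 6.84

6.84%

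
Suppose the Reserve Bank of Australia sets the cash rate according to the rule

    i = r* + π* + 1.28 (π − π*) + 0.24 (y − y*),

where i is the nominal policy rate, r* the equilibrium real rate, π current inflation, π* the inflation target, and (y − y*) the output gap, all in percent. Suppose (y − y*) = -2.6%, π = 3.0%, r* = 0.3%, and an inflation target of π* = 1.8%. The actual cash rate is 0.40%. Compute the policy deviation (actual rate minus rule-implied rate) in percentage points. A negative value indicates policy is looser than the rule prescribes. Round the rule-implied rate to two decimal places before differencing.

i = 0.3 + 1.8 + 1.28 × (3.0 − 1.8) + 0.24 × (-2.6)
   = 0.3 + 1.8 + 1.536 − 0.624 = 3.01
Deviation = 0.40 − 3.01 = -2.61 pp.

-2.61 pp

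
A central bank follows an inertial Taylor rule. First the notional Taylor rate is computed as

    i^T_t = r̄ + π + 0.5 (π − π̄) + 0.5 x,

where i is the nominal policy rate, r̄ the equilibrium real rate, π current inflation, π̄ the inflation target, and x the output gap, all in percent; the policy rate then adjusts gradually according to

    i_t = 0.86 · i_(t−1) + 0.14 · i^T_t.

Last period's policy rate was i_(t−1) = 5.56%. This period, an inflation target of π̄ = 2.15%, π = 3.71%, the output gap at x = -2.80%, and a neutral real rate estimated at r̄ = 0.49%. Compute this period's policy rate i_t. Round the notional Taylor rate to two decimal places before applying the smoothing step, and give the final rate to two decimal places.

5.28%

i^T_t = 0.49 + 3.71 + 0.5 × (3.71 − 2.15) + 0.5 × (-2.80)
   = 0.49 + 3.71 + 0.78 − 1.4 = 3.58
i_t = 0.86 × 5.56 + 0.14 × 3.58 = 4.7816 + 0.5012 = 5.28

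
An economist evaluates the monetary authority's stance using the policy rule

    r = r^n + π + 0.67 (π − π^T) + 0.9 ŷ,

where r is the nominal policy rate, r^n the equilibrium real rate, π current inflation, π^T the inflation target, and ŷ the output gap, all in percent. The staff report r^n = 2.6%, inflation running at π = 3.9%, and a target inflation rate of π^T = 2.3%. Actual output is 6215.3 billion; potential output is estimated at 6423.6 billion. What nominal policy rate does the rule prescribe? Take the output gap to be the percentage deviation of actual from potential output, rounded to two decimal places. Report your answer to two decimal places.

4.66%

Output gap = 100 × (6215.3 − 6423.6) / 6423.6 = -3.24%.
r = 2.60 + 3.90 + 0.67 × (3.90 − 2.30) + 0.9 × (-3.24)
   = 2.60 + 3.9 + 1.072 − 2.916 = 4.66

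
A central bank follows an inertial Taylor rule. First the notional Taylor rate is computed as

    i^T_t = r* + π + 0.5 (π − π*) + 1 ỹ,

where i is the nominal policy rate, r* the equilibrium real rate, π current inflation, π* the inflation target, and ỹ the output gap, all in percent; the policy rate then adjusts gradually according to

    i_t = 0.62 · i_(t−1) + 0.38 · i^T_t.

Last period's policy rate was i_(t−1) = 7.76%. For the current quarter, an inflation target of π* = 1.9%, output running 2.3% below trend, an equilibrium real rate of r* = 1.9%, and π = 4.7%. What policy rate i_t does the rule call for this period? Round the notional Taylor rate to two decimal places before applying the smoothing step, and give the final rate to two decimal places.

6.98%

Output 2.3% below potential → ỹ = -2.3.
i^T_t = 1.9 + 4.7 + 0.5 × (4.7 − 1.9) + 1 × (-2.3)
   = 1.9 + 4.7 + 1.4 − 2.3 = 5.70
i_t = 0.62 × 7.76 + 0.38 × 5.70 = 4.8112 + 2.166 = 6.98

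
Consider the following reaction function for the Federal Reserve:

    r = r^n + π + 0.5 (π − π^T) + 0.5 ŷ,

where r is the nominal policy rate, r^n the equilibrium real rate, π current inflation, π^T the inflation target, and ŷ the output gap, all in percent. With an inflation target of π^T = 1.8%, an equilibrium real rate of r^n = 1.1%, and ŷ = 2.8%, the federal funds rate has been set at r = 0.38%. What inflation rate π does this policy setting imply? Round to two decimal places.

-0.81%

Collecting π: r = r^n + (1 + 0.5) π − 0.5 π^T + 0.5 ŷ
1.5 π = 0.38 − 1.1 + 0.5 × 1.8 − 0.5 × 2.8 = -1.22
π = -1.22 / 1.5 = -0.81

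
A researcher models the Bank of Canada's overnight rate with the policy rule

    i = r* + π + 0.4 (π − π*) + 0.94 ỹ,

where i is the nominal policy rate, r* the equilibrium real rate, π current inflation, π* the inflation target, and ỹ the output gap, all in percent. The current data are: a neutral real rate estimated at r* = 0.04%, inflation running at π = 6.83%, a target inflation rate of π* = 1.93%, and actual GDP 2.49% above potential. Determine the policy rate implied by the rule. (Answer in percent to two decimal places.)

11.17%

Output 2.49% above potential → ỹ = 2.49.
i = 0.04 + 6.83 + 0.4 × (6.83 − 1.93) + 0.94 × 2.49
   = 0.04 + 6.83 + 1.96 + 2.3406 = 11.17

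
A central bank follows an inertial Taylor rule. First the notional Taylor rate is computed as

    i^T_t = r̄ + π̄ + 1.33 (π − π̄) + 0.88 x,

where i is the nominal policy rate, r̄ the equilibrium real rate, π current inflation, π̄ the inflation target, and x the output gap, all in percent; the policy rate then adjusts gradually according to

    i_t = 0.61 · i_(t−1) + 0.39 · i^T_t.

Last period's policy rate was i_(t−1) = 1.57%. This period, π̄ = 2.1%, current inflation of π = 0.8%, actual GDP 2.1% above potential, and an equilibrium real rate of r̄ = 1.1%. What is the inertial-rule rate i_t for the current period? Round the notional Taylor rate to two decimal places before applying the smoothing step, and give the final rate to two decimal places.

2.25%

Output 2.1% above potential → x = 2.1.
i^T_t = 1.1 + 2.1 + 1.33 × (0.8 − 2.1) + 0.88 × 2.1
   = 1.1 + 2.1 − 1.729 + 1.848 = 3.32
i_t = 0.61 × 1.57 + 0.39 × 3.32 = 0.9577 + 1.2948 = 2.25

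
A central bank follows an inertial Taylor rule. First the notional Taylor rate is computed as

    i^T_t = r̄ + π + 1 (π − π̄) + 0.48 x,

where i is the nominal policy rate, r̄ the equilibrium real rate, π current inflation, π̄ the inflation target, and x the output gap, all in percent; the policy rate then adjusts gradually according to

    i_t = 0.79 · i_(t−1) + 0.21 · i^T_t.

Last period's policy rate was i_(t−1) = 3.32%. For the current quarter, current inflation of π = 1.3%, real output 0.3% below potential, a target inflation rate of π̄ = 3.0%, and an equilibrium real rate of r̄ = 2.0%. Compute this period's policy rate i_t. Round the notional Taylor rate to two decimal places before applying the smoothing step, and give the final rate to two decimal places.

Output 0.3% below potential → x = -0.3.
i^T_t = 2.0 + 1.3 + 1 × (1.3 − 3.0) + 0.48 × (-0.3)
   = 2.0 + 1.3 − 1.7 − 0.144 = 1.46
i_t = 0.79 × 3.32 + 0.21 × 1.46 = 2.6228 + 0.3066 = 2.93

2.93%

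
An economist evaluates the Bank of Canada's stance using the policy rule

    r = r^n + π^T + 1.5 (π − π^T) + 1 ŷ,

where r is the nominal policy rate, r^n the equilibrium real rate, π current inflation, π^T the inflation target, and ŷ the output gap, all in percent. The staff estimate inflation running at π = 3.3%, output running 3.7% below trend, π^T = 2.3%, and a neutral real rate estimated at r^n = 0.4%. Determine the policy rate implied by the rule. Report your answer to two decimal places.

Output 3.7% below potential → ŷ = -3.7.
r = 0.4 + 2.3 + 1.5 × (3.3 − 2.3) + 1 × (-3.7)
   = 0.4 + 2.3 + 1.5 − 3.7 = 0.50

0.50%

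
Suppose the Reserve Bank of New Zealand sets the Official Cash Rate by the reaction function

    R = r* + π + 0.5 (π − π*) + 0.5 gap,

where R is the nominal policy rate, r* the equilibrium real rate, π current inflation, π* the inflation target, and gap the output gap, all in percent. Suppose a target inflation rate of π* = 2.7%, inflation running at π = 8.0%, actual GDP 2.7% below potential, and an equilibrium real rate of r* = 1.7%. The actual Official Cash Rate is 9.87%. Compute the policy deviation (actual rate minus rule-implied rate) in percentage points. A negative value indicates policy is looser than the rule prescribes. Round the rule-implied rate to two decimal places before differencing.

-1.13 pp

Output 2.7% below potential → gap = -2.7.
R = 1.7 + 8.0 + 0.5 × (8.0 − 2.7) + 0.5 × (-2.7)
   = 1.7 + 8 + 2.65 − 1.35 = 11.00
Deviation = 9.87 − 11.00 = -1.13 pp.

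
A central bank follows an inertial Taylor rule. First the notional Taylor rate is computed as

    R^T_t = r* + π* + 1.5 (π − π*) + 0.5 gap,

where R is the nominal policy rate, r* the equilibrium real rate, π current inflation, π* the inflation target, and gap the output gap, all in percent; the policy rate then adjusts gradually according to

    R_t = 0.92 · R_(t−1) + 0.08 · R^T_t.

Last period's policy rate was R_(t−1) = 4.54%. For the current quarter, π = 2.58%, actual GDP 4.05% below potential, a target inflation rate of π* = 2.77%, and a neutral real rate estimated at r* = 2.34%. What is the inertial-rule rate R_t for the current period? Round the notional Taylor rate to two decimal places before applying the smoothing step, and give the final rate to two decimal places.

Output 4.05% below potential → gap = -4.05.
R^T_t = 2.34 + 2.77 + 1.5 × (2.58 − 2.77) + 0.5 × (-4.05)
   = 2.34 + 2.77 − 0.285 − 2.025 = 2.80
R_t = 0.92 × 4.54 + 0.08 × 2.80 = 4.1768 + 0.224 = 4.40

4.40%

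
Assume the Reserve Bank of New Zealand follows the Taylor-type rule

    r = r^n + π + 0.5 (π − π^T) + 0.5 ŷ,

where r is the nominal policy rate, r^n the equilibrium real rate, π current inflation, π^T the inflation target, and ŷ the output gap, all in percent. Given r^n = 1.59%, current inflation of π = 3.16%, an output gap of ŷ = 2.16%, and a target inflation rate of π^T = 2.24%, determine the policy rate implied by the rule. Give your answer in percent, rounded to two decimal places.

6.29%

r = 1.59 + 3.16 + 0.5 × (3.16 − 2.24) + 0.5 × 2.16
   = 1.59 + 3.16 + 0.46 + 1.08 = 6.29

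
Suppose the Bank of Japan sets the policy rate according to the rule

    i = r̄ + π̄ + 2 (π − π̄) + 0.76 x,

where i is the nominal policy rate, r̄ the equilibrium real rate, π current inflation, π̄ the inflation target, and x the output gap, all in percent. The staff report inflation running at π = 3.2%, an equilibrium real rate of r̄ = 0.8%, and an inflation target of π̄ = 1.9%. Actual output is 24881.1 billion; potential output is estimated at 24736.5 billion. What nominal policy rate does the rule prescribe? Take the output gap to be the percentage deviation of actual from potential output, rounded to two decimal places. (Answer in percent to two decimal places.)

Output gap = 100 × (24881.1 − 24736.5) / 24736.5 = 0.58%.
i = 0.80 + 1.90 + 2 × (3.20 − 1.90) + 0.76 × 0.58
   = 0.80 + 1.9 + 2.6 + 0.4408 = 5.74

5.74%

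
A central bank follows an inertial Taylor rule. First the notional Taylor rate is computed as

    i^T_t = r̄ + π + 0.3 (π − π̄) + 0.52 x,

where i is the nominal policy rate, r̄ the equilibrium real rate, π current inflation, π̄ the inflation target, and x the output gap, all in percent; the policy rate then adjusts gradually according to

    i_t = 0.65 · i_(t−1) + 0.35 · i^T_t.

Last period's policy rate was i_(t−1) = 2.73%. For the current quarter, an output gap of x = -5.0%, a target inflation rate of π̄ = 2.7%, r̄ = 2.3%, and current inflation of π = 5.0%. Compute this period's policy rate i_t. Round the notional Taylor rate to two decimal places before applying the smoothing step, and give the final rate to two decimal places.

3.66%

i^T_t = 2.3 + 5.0 + 0.3 × (5.0 − 2.7) + 0.52 × (-5.0)
   = 2.3 + 5 + 0.69 − 2.6 = 5.39
i_t = 0.65 × 2.73 + 0.35 × 5.39 = 1.7745 + 1.8865 = 3.66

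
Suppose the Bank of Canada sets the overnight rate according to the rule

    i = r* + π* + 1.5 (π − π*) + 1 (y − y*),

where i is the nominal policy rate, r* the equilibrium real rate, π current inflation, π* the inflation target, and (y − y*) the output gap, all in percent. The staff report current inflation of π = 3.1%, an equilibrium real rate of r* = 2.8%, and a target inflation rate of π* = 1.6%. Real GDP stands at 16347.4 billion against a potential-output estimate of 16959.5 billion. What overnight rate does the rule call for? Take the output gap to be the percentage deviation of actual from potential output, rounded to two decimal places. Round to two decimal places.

3.04%

Output gap = 100 × (16347.4 − 16959.5) / 16959.5 = -3.61%.
i = 2.80 + 1.60 + 1.5 × (3.10 − 1.60) + 1 × (-3.61)
   = 2.80 + 1.6 + 2.25 − 3.61 = 3.04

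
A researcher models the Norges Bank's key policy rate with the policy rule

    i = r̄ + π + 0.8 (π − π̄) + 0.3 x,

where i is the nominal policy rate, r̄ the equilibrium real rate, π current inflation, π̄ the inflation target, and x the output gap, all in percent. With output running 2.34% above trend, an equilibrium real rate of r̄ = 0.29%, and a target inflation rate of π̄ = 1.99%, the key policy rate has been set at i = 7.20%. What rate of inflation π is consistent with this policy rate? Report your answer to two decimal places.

4.33%

Output 2.34% above potential → x = 2.34.
Collecting π: i = r̄ + (1 + 0.8) π − 0.8 π̄ + 0.3 x
1.8 π = 7.20 − 0.29 + 0.8 × 1.99 − 0.3 × 2.34 = 7.8
π = 7.8 / 1.8 = 4.33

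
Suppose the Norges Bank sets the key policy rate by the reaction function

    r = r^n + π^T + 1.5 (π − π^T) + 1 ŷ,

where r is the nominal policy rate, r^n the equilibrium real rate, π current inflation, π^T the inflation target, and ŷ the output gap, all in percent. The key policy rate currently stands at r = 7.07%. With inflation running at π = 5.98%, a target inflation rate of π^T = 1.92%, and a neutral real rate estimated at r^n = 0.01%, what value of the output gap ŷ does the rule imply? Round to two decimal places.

-0.95%

1 ŷ = 7.07 − 0.01 − 1.92 − 1.5 × (5.98 − 1.92) = -0.95
ŷ = -0.95 / 1 = -0.95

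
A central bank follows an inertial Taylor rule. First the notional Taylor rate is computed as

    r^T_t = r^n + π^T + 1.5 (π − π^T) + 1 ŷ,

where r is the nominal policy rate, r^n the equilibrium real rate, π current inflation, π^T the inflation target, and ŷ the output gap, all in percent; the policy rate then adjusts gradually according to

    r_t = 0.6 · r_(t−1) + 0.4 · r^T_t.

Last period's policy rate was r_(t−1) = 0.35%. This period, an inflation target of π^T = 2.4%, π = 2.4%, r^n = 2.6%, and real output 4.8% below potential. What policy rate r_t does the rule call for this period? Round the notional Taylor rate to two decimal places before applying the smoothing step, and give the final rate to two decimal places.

Output 4.8% below potential → ŷ = -4.8.
r^T_t = 2.6 + 2.4 + 1.5 × (2.4 − 2.4) + 1 × (-4.8)
   = 2.6 + 2.4 + 0 − 4.8 = 0.20
r_t = 0.6 × 0.35 + 0.4 × 0.20 = 0.21 + 0.08 = 0.29

0.29%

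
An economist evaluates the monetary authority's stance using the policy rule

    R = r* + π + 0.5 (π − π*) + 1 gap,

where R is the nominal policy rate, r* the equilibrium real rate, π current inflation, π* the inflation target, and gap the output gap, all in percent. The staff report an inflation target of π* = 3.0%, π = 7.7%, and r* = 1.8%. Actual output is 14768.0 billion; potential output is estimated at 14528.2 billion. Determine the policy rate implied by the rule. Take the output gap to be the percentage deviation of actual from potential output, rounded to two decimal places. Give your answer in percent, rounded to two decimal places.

Output gap = 100 × (14768.0 − 14528.2) / 14528.2 = 1.65%.
R = 1.80 + 7.70 + 0.5 × (7.70 − 3.00) + 1 × 1.65
   = 1.80 + 7.7 + 2.35 + 1.65 = 13.50

13.50%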